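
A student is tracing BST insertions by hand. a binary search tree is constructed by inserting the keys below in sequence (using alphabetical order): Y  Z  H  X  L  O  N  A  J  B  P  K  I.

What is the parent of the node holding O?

Y: root
Z: right child of Y (depth 1)
H: left child of Y (depth 1)
X: right child of H (depth 2)
L: left child of X (depth 3)
O: right child of L (depth 4)
N: left child of O (depth 5)
A: left child of H (depth 2)
J: left child of L (depth 4)
B: right child of A (depth 3)
P: right child of O (depth 5)
K: right child of J (depth 5)
I: left child of J (depth 5)

L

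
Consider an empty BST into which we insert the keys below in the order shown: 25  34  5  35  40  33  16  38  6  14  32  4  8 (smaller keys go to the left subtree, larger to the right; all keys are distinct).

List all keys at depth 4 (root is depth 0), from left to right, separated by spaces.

14 38

25: root
34: right child of 25 (depth 1)
5: left child of 25 (depth 1)
35: right child of 34 (depth 2)
40: right child of 35 (depth 3)
33: left child of 34 (depth 2)
16: right child of 5 (depth 2)
38: left child of 40 (depth 4)
6: left child of 16 (depth 3)
14: right child of 6 (depth 4)
32: left child of 33 (depth 3)
4: left child of 5 (depth 2)
8: left child of 14 (depth 5)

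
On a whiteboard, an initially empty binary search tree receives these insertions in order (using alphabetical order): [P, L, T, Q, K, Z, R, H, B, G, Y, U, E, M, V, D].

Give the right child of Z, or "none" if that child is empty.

none

P: root
L: left child of P (depth 1)
T: right child of P (depth 1)
Q: left child of T (depth 2)
K: left child of L (depth 2)
Z: right child of T (depth 2)
R: right child of Q (depth 3)
H: left child of K (depth 3)
B: left child of H (depth 4)
G: right child of B (depth 5)
Y: left child of Z (depth 3)
U: left child of Y (depth 4)
E: left child of G (depth 6)
M: right child of L (depth 2)
V: right child of U (depth 5)
D: left child of E (depth 7)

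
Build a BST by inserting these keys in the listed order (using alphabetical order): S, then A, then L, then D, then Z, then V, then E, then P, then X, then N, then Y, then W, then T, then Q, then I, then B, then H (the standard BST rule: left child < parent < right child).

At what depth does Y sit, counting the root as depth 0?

S: root
A: left child of S (depth 1)
L: right child of A (depth 2)
D: left child of L (depth 3)
Z: right child of S (depth 1)
V: left child of Z (depth 2)
E: right child of D (depth 4)
P: right child of L (depth 3)
X: right child of V (depth 3)
N: left child of P (depth 4)
Y: right child of X (depth 4)
W: left child of X (depth 4)
T: left child of V (depth 3)
Q: right child of P (depth 4)
I: right child of E (depth 5)
B: left child of D (depth 4)
H: left child of I (depth 6)

Path to Y: S → Z → V → X → Y, which is 4 edges.

4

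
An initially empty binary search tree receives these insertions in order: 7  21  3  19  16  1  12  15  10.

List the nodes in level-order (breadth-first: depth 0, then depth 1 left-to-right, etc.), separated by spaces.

Insert 7: tree is empty, so 7 becomes the root.
Insert 21: 21 > 7 → go right. Place as right child of 7.
Insert 3: 3 < 7 → go left. Place as left child of 7.
Insert 19: 19 > 7 → go right; 19 < 21 → go left. Place as left child of 21.
Insert 16: 16 > 7 → go right; 16 < 21 → go left; 16 < 19 → go left. Place as left child of 19.
Insert 1: 1 < 7 → go left; 1 < 3 → go left. Place as left child of 3.
Insert 12: 12 > 7 → go right; 12 < 21 → go left; 12 < 19 → go left; 12 < 16 → go left. Place as left child of 16.
Insert 15: 15 > 7 → go right; 15 < 21 → go left; 15 < 19 → go left; 15 < 16 → go left; 15 > 12 → go right. Place as right child of 12.
Insert 10: 10 > 7 → go right; 10 < 21 → go left; 10 < 19 → go left; 10 < 16 → go left; 10 < 12 → go left. Place as left child of 12.

7 3 21 1 19 16 12 10 15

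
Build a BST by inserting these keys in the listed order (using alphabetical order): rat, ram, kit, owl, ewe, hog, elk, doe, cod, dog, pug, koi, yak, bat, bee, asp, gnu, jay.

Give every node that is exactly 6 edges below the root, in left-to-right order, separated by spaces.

rat: root
ram: left child of rat (depth 1)
kit: left child of ram (depth 2)
owl: right child of kit (depth 3)
ewe: left child of kit (depth 3)
hog: right child of ewe (depth 4)
elk: left child of ewe (depth 4)
doe: left child of elk (depth 5)
cod: left child of doe (depth 6)
dog: right child of doe (depth 6)
pug: right child of owl (depth 4)
koi: left child of owl (depth 4)
yak: right child of rat (depth 1)
bat: left child of cod (depth 7)
bee: right child of bat (depth 8)
asp: left child of bat (depth 8)
gnu: left child of hog (depth 5)
jay: right child of hog (depth 5)

cod dog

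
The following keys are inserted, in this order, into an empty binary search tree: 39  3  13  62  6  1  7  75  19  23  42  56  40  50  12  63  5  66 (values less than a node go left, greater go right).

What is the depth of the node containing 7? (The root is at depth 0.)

39: root
3: left child of 39 (depth 1)
13: right child of 3 (depth 2)
62: right child of 39 (depth 1)
6: left child of 13 (depth 3)
1: left child of 3 (depth 2)
7: right child of 6 (depth 4)
75: right child of 62 (depth 2)
19: right child of 13 (depth 3)
23: right child of 19 (depth 4)
42: left child of 62 (depth 2)
56: right child of 42 (depth 3)
40: left child of 42 (depth 3)
50: left child of 56 (depth 4)
12: right child of 7 (depth 5)
63: left child of 75 (depth 3)
5: left child of 6 (depth 4)
66: right child of 63 (depth 4)

Path to 7: 39 → 3 → 13 → 6 → 7, which is 4 edges.

4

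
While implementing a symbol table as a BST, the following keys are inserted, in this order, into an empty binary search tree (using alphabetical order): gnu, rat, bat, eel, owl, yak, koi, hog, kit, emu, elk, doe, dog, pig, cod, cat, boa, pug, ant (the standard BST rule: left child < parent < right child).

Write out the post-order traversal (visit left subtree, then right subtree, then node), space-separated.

Resulting structure (node: left, right):
  gnu: L=bat, R=rat
  rat: L=owl, R=yak
  bat: L=ant, R=eel
  eel: L=doe, R=emu
  owl: L=koi, R=pig
  yak: L=–, R=–
  koi: L=hog, R=–
  hog: L=–, R=kit
  kit: L=–, R=–
  emu: L=elk, R=–
  elk: L=–, R=–
  doe: L=cod, R=dog
  dog: L=–, R=–
  pig: L=–, R=pug
  cod: L=cat, R=–
  cat: L=boa, R=–
  boa: L=–, R=–
  pug: L=–, R=–
  ant: L=–, R=–

ant boa cat cod dog doe elk emu eel bat kit hog koi pug pig owl yak rat gnu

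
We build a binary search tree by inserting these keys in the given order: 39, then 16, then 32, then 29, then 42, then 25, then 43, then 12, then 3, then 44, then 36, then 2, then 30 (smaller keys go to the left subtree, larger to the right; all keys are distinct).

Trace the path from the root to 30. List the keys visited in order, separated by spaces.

39 16 32 29 30

39: root
16: left child of 39 (depth 1)
32: right child of 16 (depth 2)
29: left child of 32 (depth 3)
42: right child of 39 (depth 1)
25: left child of 29 (depth 4)
43: right child of 42 (depth 2)
12: left child of 16 (depth 2)
3: left child of 12 (depth 3)
44: right child of 43 (depth 3)
36: right child of 32 (depth 3)
2: left child of 3 (depth 4)
30: right child of 29 (depth 4)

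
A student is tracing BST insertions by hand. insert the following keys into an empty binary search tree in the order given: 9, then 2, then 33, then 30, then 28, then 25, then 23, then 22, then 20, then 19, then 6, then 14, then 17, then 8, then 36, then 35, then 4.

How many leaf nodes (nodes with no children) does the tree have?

9: root
2: left child of 9 (depth 1)
33: right child of 9 (depth 1)
30: left child of 33 (depth 2)
28: left child of 30 (depth 3)
25: left child of 28 (depth 4)
23: left child of 25 (depth 5)
22: left child of 23 (depth 6)
20: left child of 22 (depth 7)
19: left child of 20 (depth 8)
6: right child of 2 (depth 2)
14: left child of 19 (depth 9)
17: right child of 14 (depth 10)
8: right child of 6 (depth 3)
36: right child of 33 (depth 2)
35: left child of 36 (depth 3)
4: left child of 6 (depth 3)

Leaves: 4, 8, 17, 35 — 4 in total.

4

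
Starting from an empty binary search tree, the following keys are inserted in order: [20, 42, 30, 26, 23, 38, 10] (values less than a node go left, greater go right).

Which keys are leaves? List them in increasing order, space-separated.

Insert 20: tree is empty, so 20 becomes the root.
Insert 42: 42 > 20 → go right. Place as right child of 20.
Insert 30: 30 > 20 → go right; 30 < 42 → go left. Place as left child of 42.
Insert 26: 26 > 20 → go right; 26 < 42 → go left; 26 < 30 → go left. Place as left child of 30.
Insert 23: 23 > 20 → go right; 23 < 42 → go left; 23 < 30 → go left; 23 < 26 → go left. Place as left child of 26.
Insert 38: 38 > 20 → go right; 38 < 42 → go left; 38 > 30 → go right. Place as right child of 30.
Insert 10: 10 < 20 → go left. Place as left child of 20.

10 23 38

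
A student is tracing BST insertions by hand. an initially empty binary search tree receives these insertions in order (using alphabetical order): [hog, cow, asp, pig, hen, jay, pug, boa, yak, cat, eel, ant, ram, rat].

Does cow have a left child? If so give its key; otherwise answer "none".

asp

hog: root
cow: left child of hog (depth 1)
asp: left child of cow (depth 2)
pig: right child of hog (depth 1)
hen: right child of cow (depth 2)
jay: left child of pig (depth 2)
pug: right child of pig (depth 2)
boa: right child of asp (depth 3)
yak: right child of pug (depth 3)
cat: right child of boa (depth 4)
eel: left child of hen (depth 3)
ant: left child of asp (depth 3)
ram: left child of yak (depth 4)
rat: right child of ram (depth 5)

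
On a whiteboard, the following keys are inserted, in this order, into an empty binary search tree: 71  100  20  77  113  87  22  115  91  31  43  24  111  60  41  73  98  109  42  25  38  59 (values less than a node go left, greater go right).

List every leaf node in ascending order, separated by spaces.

71: root
100: right child of 71 (depth 1)
20: left child of 71 (depth 1)
77: left child of 100 (depth 2)
113: right child of 100 (depth 2)
87: right child of 77 (depth 3)
22: right child of 20 (depth 2)
115: right child of 113 (depth 3)
91: right child of 87 (depth 4)
31: right child of 22 (depth 3)
43: right child of 31 (depth 4)
24: left child of 31 (depth 4)
111: left child of 113 (depth 3)
60: right child of 43 (depth 5)
41: left child of 43 (depth 5)
73: left child of 77 (depth 3)
98: right child of 91 (depth 5)
109: left child of 111 (depth 4)
42: right child of 41 (depth 6)
25: right child of 24 (depth 5)
38: left child of 41 (depth 6)
59: left child of 60 (depth 6)

25 38 42 59 73 98 109 115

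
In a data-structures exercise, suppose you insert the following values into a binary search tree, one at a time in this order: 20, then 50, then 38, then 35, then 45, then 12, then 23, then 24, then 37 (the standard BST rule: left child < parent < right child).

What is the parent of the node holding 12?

20

Insert 20: tree is empty, so 20 becomes the root.
Insert 50: 50 > 20 → go right. Place as right child of 20.
Insert 38: 38 > 20 → go right; 38 < 50 → go left. Place as left child of 50.
Insert 35: 35 > 20 → go right; 35 < 50 → go left; 35 < 38 → go left. Place as left child of 38.
Insert 45: 45 > 20 → go right; 45 < 50 → go left; 45 > 38 → go right. Place as right child of 38.
Insert 12: 12 < 20 → go left. Place as left child of 20.
Insert 23: 23 > 20 → go right; 23 < 50 → go left; 23 < 38 → go left; 23 < 35 → go left. Place as left child of 35.
Insert 24: 24 > 20 → go right; 24 < 50 → go left; 24 < 38 → go left; 24 < 35 → go left; 24 > 23 → go right. Place as right child of 23.
Insert 37: 37 > 20 → go right; 37 < 50 → go left; 37 < 38 → go left; 37 > 35 → go right. Place as right child of 35.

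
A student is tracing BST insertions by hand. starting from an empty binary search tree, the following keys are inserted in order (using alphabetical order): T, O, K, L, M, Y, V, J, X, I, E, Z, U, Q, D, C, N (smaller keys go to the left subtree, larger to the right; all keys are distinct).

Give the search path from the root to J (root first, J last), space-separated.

T: root
O: left child of T (depth 1)
K: left child of O (depth 2)
L: right child of K (depth 3)
M: right child of L (depth 4)
Y: right child of T (depth 1)
V: left child of Y (depth 2)
J: left child of K (depth 3)
X: right child of V (depth 3)
I: left child of J (depth 4)
E: left child of I (depth 5)
Z: right child of Y (depth 2)
U: left child of V (depth 3)
Q: right child of O (depth 2)
D: left child of E (depth 6)
C: left child of D (depth 7)
N: right child of M (depth 5)

T O K J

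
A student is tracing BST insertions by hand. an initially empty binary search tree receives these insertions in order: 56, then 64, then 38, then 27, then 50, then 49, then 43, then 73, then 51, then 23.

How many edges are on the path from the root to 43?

4

56: root
64: right child of 56 (depth 1)
38: left child of 56 (depth 1)
27: left child of 38 (depth 2)
50: right child of 38 (depth 2)
49: left child of 50 (depth 3)
43: left child of 49 (depth 4)
73: right child of 64 (depth 2)
51: right child of 50 (depth 3)
23: left child of 27 (depth 3)

Path to 43: 56 → 38 → 50 → 49 → 43, which is 4 edges.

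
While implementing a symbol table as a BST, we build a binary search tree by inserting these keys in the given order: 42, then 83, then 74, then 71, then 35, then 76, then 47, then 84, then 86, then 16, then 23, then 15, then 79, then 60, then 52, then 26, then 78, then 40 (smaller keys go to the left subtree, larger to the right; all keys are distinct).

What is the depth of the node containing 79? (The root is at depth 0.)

42: root
83: right child of 42 (depth 1)
74: left child of 83 (depth 2)
71: left child of 74 (depth 3)
35: left child of 42 (depth 1)
76: right child of 74 (depth 3)
47: left child of 71 (depth 4)
84: right child of 83 (depth 2)
86: right child of 84 (depth 3)
16: left child of 35 (depth 2)
23: right child of 16 (depth 3)
15: left child of 16 (depth 3)
79: right child of 76 (depth 4)
60: right child of 47 (depth 5)
52: left child of 60 (depth 6)
26: right child of 23 (depth 4)
78: left child of 79 (depth 5)
40: right child of 35 (depth 2)

Path to 79: 42 → 83 → 74 → 76 → 79, which is 4 edges.

4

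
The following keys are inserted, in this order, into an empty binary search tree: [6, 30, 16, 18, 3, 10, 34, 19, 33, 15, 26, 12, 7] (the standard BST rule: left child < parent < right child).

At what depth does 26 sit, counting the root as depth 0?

5

Resulting structure (node: left, right):
  6: L=3, R=30
  30: L=16, R=34
  16: L=10, R=18
  18: L=–, R=19
  3: L=–, R=–
  10: L=7, R=15
  34: L=33, R=–
  19: L=–, R=26
  33: L=–, R=–
  15: L=12, R=–
  26: L=–, R=–
  12: L=–, R=–
  7: L=–, R=–

Path to 26: 6 → 30 → 16 → 18 → 19 → 26, which is 5 edges.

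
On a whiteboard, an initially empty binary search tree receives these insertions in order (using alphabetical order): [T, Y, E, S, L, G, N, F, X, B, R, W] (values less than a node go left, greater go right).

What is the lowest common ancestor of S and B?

E

T: root
Y: right child of T (depth 1)
E: left child of T (depth 1)
S: right child of E (depth 2)
L: left child of S (depth 3)
G: left child of L (depth 4)
N: right child of L (depth 4)
F: left child of G (depth 5)
X: left child of Y (depth 2)
B: left child of E (depth 2)
R: right child of N (depth 5)
W: left child of X (depth 3)

Path to S: T → E → S
Path to B: T → E → B
The paths share a prefix ending at E, then split left and right.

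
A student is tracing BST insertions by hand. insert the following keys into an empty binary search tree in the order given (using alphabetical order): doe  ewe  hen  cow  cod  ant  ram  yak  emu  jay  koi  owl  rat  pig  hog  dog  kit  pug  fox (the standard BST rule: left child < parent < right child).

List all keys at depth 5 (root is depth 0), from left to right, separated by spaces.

Insert doe: tree is empty, so doe becomes the root.
Insert ewe: ewe > doe → go right. Place as right child of doe.
Insert hen: hen > doe → go right; hen > ewe → go right. Place as right child of ewe.
Insert cow: cow < doe → go left. Place as left child of doe.
Insert cod: cod < doe → go left; cod < cow → go left. Place as left child of cow.
Insert ant: ant < doe → go left; ant < cow → go left; ant < cod → go left. Place as left child of cod.
Insert ram: ram > doe → go right; ram > ewe → go right; ram > hen → go right. Place as right child of hen.
Insert yak: yak > doe → go right; yak > ewe → go right; yak > hen → go right; yak > ram → go right. Place as right child of ram.
Insert emu: emu > doe → go right; emu < ewe → go left. Place as left child of ewe.
Insert jay: jay > doe → go right; jay > ewe → go right; jay > hen → go right; jay < ram → go left. Place as left child of ram.
Insert koi: koi > doe → go right; koi > ewe → go right; koi > hen → go right; koi < ram → go left; koi > jay → go right. Place as right child of jay.
Insert owl: owl > doe → go right; owl > ewe → go right; owl > hen → go right; owl < ram → go left; owl > jay → go right; owl > koi → go right. Place as right child of koi.
Insert rat: rat > doe → go right; rat > ewe → go right; rat > hen → go right; rat > ram → go right; rat < yak → go left. Place as left child of yak.
Insert pig: pig > doe → go right; pig > ewe → go right; pig > hen → go right; pig < ram → go left; pig > jay → go right; pig > koi → go right; pig > owl → go right. Place as right child of owl.
Insert hog: hog > doe → go right; hog > ewe → go right; hog > hen → go right; hog < ram → go left; hog < jay → go left. Place as left child of jay.
Insert dog: dog > doe → go right; dog < ewe → go left; dog < emu → go left. Place as left child of emu.
Insert kit: kit > doe → go right; kit > ewe → go right; kit > hen → go right; kit < ram → go left; kit > jay → go right; kit < koi → go left. Place as left child of koi.
Insert pug: pug > doe → go right; pug > ewe → go right; pug > hen → go right; pug < ram → go left; pug > jay → go right; pug > koi → go right; pug > owl → go right; pug > pig → go right. Place as right child of pig.
Insert fox: fox > doe → go right; fox > ewe → go right; fox < hen → go left. Place as left child of hen.

hog koi rat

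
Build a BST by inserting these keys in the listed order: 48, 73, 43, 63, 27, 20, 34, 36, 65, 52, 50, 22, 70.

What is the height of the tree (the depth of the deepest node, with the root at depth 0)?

48: root
73: right child of 48 (depth 1)
43: left child of 48 (depth 1)
63: left child of 73 (depth 2)
27: left child of 43 (depth 2)
20: left child of 27 (depth 3)
34: right child of 27 (depth 3)
36: right child of 34 (depth 4)
65: right child of 63 (depth 3)
52: left child of 63 (depth 3)
50: left child of 52 (depth 4)
22: right child of 20 (depth 4)
70: right child of 65 (depth 4)

The deepest node is 36 at depth 4.

4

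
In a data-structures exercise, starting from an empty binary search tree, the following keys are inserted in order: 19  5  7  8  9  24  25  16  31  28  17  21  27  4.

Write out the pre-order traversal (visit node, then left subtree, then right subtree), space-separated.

Resulting structure (node: left, right):
  19: L=5, R=24
  5: L=4, R=7
  7: L=–, R=8
  8: L=–, R=9
  9: L=–, R=16
  24: L=21, R=25
  25: L=–, R=31
  16: L=–, R=17
  31: L=28, R=–
  28: L=27, R=–
  17: L=–, R=–
  21: L=–, R=–
  27: L=–, R=–
  4: L=–, R=–

19 5 4 7 8 9 16 17 24 21 25 31 28 27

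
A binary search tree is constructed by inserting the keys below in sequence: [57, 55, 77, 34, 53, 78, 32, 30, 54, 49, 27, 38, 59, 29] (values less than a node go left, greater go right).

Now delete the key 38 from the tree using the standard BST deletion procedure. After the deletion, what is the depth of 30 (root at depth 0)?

4

57: root
55: left child of 57 (depth 1)
77: right child of 57 (depth 1)
34: left child of 55 (depth 2)
53: right child of 34 (depth 3)
78: right child of 77 (depth 2)
32: left child of 34 (depth 3)
30: left child of 32 (depth 4)
54: right child of 53 (depth 4)
49: left child of 53 (depth 4)
27: left child of 30 (depth 5)
38: left child of 49 (depth 5)
59: left child of 77 (depth 2)
29: right child of 27 (depth 6)

Delete 38 (at most one child — splice it out).
After deletion, path to 30: 57 → 55 → 34 → 32 → 30.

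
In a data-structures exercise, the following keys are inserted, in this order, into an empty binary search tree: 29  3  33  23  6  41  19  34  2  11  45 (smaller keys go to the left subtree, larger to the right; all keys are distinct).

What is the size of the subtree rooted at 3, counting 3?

6

Resulting structure (node: left, right):
  29: L=3, R=33
  3: L=2, R=23
  33: L=–, R=41
  23: L=6, R=–
  6: L=–, R=19
  41: L=34, R=45
  19: L=11, R=–
  34: L=–, R=–
  2: L=–, R=–
  11: L=–, R=–
  45: L=–, R=–

Subtree rooted at 3 contains: 3, 2, 23, 6, 19, 11 — 6 nodes.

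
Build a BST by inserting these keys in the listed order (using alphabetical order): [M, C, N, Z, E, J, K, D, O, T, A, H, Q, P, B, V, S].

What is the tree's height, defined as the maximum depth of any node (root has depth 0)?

6

M: root
C: left child of M (depth 1)
N: right child of M (depth 1)
Z: right child of N (depth 2)
E: right child of C (depth 2)
J: right child of E (depth 3)
K: right child of J (depth 4)
D: left child of E (depth 3)
O: left child of Z (depth 3)
T: right child of O (depth 4)
A: left child of C (depth 2)
H: left child of J (depth 4)
Q: left child of T (depth 5)
P: left child of Q (depth 6)
B: right child of A (depth 3)
V: right child of T (depth 5)
S: right child of Q (depth 6)

The deepest node is P at depth 6.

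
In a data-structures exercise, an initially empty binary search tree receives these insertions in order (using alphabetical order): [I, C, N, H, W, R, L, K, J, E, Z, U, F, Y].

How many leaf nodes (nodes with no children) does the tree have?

4

Resulting structure (node: left, right):
  I: L=C, R=N
  C: L=–, R=H
  N: L=L, R=W
  H: L=E, R=–
  W: L=R, R=Z
  R: L=–, R=U
  L: L=K, R=–
  K: L=J, R=–
  J: L=–, R=–
  E: L=–, R=F
  Z: L=Y, R=–
  U: L=–, R=–
  F: L=–, R=–
  Y: L=–, R=–

Leaves: F, J, U, Y — 4 in total.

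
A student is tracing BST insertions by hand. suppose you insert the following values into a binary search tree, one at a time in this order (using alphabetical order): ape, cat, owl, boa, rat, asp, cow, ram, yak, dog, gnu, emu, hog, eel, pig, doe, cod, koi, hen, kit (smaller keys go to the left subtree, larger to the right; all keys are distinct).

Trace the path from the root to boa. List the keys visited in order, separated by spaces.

ape cat boa

Insert ape: tree is empty, so ape becomes the root.
Insert cat: cat > ape → go right. Place as right child of ape.
Insert owl: owl > ape → go right; owl > cat → go right. Place as right child of cat.
Insert boa: boa > ape → go right; boa < cat → go left. Place as left child of cat.
Insert rat: rat > ape → go right; rat > cat → go right; rat > owl → go right. Place as right child of owl.
Insert asp: asp > ape → go right; asp < cat → go left; asp < boa → go left. Place as left child of boa.
Insert cow: cow > ape → go right; cow > cat → go right; cow < owl → go left. Place as left child of owl.
Insert ram: ram > ape → go right; ram > cat → go right; ram > owl → go right; ram < rat → go left. Place as left child of rat.
Insert yak: yak > ape → go right; yak > cat → go right; yak > owl → go right; yak > rat → go right. Place as right child of rat.
Insert dog: dog > ape → go right; dog > cat → go right; dog < owl → go left; dog > cow → go right. Place as right child of cow.
Insert gnu: gnu > ape → go right; gnu > cat → go right; gnu < owl → go left; gnu > cow → go right; gnu > dog → go right. Place as right child of dog.
Insert emu: emu > ape → go right; emu > cat → go right; emu < owl → go left; emu > cow → go right; emu > dog → go right; emu < gnu → go left. Place as left child of gnu.
Insert hog: hog > ape → go right; hog > cat → go right; hog < owl → go left; hog > cow → go right; hog > dog → go right; hog > gnu → go right. Place as right child of gnu.
Insert eel: eel > ape → go right; eel > cat → go right; eel < owl → go left; eel > cow → go right; eel > dog → go right; eel < gnu → go left; eel < emu → go left. Place as left child of emu.
Insert pig: pig > ape → go right; pig > cat → go right; pig > owl → go right; pig < rat → go left; pig < ram → go left. Place as left child of ram.
Insert doe: doe > ape → go right; doe > cat → go right; doe < owl → go left; doe > cow → go right; doe < dog → go left. Place as left child of dog.
Insert cod: cod > ape → go right; cod > cat → go right; cod < owl → go left; cod < cow → go left. Place as left child of cow.
Insert koi: koi > ape → go right; koi > cat → go right; koi < owl → go left; koi > cow → go right; koi > dog → go right; koi > gnu → go right; koi > hog → go right. Place as right child of hog.
Insert hen: hen > ape → go right; hen > cat → go right; hen < owl → go left; hen > cow → go right; hen > dog → go right; hen > gnu → go right; hen < hog → go left. Place as left child of hog.
Insert kit: kit > ape → go right; kit > cat → go right; kit < owl → go left; kit > cow → go right; kit > dog → go right; kit > gnu → go right; kit > hog → go right; kit < koi → go left. Place as left child of koi.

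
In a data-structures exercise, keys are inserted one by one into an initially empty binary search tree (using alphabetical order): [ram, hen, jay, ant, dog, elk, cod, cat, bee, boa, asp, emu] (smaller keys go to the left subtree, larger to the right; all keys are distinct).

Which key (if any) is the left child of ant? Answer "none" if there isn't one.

ram: root
hen: left child of ram (depth 1)
jay: right child of hen (depth 2)
ant: left child of hen (depth 2)
dog: right child of ant (depth 3)
elk: right child of dog (depth 4)
cod: left child of dog (depth 4)
cat: left child of cod (depth 5)
bee: left child of cat (depth 6)
boa: right child of bee (depth 7)
asp: left child of bee (depth 7)
emu: right child of elk (depth 5)

none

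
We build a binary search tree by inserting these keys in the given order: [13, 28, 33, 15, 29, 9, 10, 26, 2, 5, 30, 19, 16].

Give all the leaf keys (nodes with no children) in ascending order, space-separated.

5 10 16 30

Insert 13: tree is empty, so 13 becomes the root.
Insert 28: 28 > 13 → go right. Place as right child of 13.
Insert 33: 33 > 13 → go right; 33 > 28 → go right. Place as right child of 28.
Insert 15: 15 > 13 → go right; 15 < 28 → go left. Place as left child of 28.
Insert 29: 29 > 13 → go right; 29 > 28 → go right; 29 < 33 → go left. Place as left child of 33.
Insert 9: 9 < 13 → go left. Place as left child of 13.
Insert 10: 10 < 13 → go left; 10 > 9 → go right. Place as right child of 9.
Insert 26: 26 > 13 → go right; 26 < 28 → go left; 26 > 15 → go right. Place as right child of 15.
Insert 2: 2 < 13 → go left; 2 < 9 → go left. Place as left child of 9.
Insert 5: 5 < 13 → go left; 5 < 9 → go left; 5 > 2 → go right. Place as right child of 2.
Insert 30: 30 > 13 → go right; 30 > 28 → go right; 30 < 33 → go left; 30 > 29 → go right. Place as right child of 29.
Insert 19: 19 > 13 → go right; 19 < 28 → go left; 19 > 15 → go right; 19 < 26 → go left. Place as left child of 26.
Insert 16: 16 > 13 → go right; 16 < 28 → go left; 16 > 15 → go right; 16 < 26 → go left; 16 < 19 → go left. Place as left child of 19.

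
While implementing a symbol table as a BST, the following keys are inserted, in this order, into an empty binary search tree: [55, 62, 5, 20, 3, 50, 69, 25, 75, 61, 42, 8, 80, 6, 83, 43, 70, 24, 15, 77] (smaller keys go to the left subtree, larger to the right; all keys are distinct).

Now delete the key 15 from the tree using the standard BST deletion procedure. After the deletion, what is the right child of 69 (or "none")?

75

Insert 55: tree is empty, so 55 becomes the root.
Insert 62: 62 > 55 → go right. Place as right child of 55.
Insert 5: 5 < 55 → go left. Place as left child of 55.
Insert 20: 20 < 55 → go left; 20 > 5 → go right. Place as right child of 5.
Insert 3: 3 < 55 → go left; 3 < 5 → go left. Place as left child of 5.
Insert 50: 50 < 55 → go left; 50 > 5 → go right; 50 > 20 → go right. Place as right child of 20.
Insert 69: 69 > 55 → go right; 69 > 62 → go right. Place as right child of 62.
Insert 25: 25 < 55 → go left; 25 > 5 → go right; 25 > 20 → go right; 25 < 50 → go left. Place as left child of 50.
Insert 75: 75 > 55 → go right; 75 > 62 → go right; 75 > 69 → go right. Place as right child of 69.
Insert 61: 61 > 55 → go right; 61 < 62 → go left. Place as left child of 62.
Insert 42: 42 < 55 → go left; 42 > 5 → go right; 42 > 20 → go right; 42 < 50 → go left; 42 > 25 → go right. Place as right child of 25.
Insert 8: 8 < 55 → go left; 8 > 5 → go right; 8 < 20 → go left. Place as left child of 20.
Insert 80: 80 > 55 → go right; 80 > 62 → go right; 80 > 69 → go right; 80 > 75 → go right. Place as right child of 75.
Insert 6: 6 < 55 → go left; 6 > 5 → go right; 6 < 20 → go left; 6 < 8 → go left. Place as left child of 8.
Insert 83: 83 > 55 → go right; 83 > 62 → go right; 83 > 69 → go right; 83 > 75 → go right; 83 > 80 → go right. Place as right child of 80.
Insert 43: 43 < 55 → go left; 43 > 5 → go right; 43 > 20 → go right; 43 < 50 → go left; 43 > 25 → go right; 43 > 42 → go right. Place as right child of 42.
Insert 70: 70 > 55 → go right; 70 > 62 → go right; 70 > 69 → go right; 70 < 75 → go left. Place as left child of 75.
Insert 24: 24 < 55 → go left; 24 > 5 → go right; 24 > 20 → go right; 24 < 50 → go left; 24 < 25 → go left. Place as left child of 25.
Insert 15: 15 < 55 → go left; 15 > 5 → go right; 15 < 20 → go left; 15 > 8 → go right. Place as right child of 8.
Insert 77: 77 > 55 → go right; 77 > 62 → go right; 77 > 69 → go right; 77 > 75 → go right; 77 < 80 → go left. Place as left child of 80.

Delete 15 (at most one child — splice it out).
After deletion, 69's right child: 75.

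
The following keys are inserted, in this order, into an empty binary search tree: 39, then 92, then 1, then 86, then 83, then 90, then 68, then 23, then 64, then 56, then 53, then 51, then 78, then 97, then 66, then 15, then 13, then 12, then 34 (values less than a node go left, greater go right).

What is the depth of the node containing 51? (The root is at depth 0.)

8

Resulting structure (node: left, right):
  39: L=1, R=92
  92: L=86, R=97
  1: L=–, R=23
  86: L=83, R=90
  83: L=68, R=–
  90: L=–, R=–
  68: L=64, R=78
  23: L=15, R=34
  64: L=56, R=66
  56: L=53, R=–
  53: L=51, R=–
  51: L=–, R=–
  78: L=–, R=–
  97: L=–, R=–
  66: L=–, R=–
  15: L=13, R=–
  13: L=12, R=–
  12: L=–, R=–
  34: L=–, R=–

Path to 51: 39 → 92 → 86 → 83 → 68 → 64 → 56 → 53 → 51, which is 8 edges.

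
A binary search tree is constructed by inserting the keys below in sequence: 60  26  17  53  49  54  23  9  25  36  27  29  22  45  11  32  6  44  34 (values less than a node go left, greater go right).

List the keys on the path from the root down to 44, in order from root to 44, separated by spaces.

60 26 53 49 36 45 44

Resulting structure (node: left, right):
  60: L=26, R=–
  26: L=17, R=53
  17: L=9, R=23
  53: L=49, R=54
  49: L=36, R=–
  54: L=–, R=–
  23: L=22, R=25
  9: L=6, R=11
  25: L=–, R=–
  36: L=27, R=45
  27: L=–, R=29
  29: L=–, R=32
  22: L=–, R=–
  45: L=44, R=–
  11: L=–, R=–
  32: L=–, R=34
  6: L=–, R=–
  44: L=–, R=–
  34: L=–, R=–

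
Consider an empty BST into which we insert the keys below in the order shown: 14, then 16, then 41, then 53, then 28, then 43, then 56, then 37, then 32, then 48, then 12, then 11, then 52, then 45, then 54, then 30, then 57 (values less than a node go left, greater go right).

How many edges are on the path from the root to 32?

Insert 14: tree is empty, so 14 becomes the root.
Insert 16: 16 > 14 → go right. Place as right child of 14.
Insert 41: 41 > 14 → go right; 41 > 16 → go right. Place as right child of 16.
Insert 53: 53 > 14 → go right; 53 > 16 → go right; 53 > 41 → go right. Place as right child of 41.
Insert 28: 28 > 14 → go right; 28 > 16 → go right; 28 < 41 → go left. Place as left child of 41.
Insert 43: 43 > 14 → go right; 43 > 16 → go right; 43 > 41 → go right; 43 < 53 → go left. Place as left child of 53.
Insert 56: 56 > 14 → go right; 56 > 16 → go right; 56 > 41 → go right; 56 > 53 → go right. Place as right child of 53.
Insert 37: 37 > 14 → go right; 37 > 16 → go right; 37 < 41 → go left; 37 > 28 → go right. Place as right child of 28.
Insert 32: 32 > 14 → go right; 32 > 16 → go right; 32 < 41 → go left; 32 > 28 → go right; 32 < 37 → go left. Place as left child of 37.
Insert 48: 48 > 14 → go right; 48 > 16 → go right; 48 > 41 → go right; 48 < 53 → go left; 48 > 43 → go right. Place as right child of 43.
Insert 12: 12 < 14 → go left. Place as left child of 14.
Insert 11: 11 < 14 → go left; 11 < 12 → go left. Place as left child of 12.
Insert 52: 52 > 14 → go right; 52 > 16 → go right; 52 > 41 → go right; 52 < 53 → go left; 52 > 43 → go right; 52 > 48 → go right. Place as right child of 48.
Insert 45: 45 > 14 → go right; 45 > 16 → go right; 45 > 41 → go right; 45 < 53 → go left; 45 > 43 → go right; 45 < 48 → go left. Place as left child of 48.
Insert 54: 54 > 14 → go right; 54 > 16 → go right; 54 > 41 → go right; 54 > 53 → go right; 54 < 56 → go left. Place as left child of 56.
Insert 30: 30 > 14 → go right; 30 > 16 → go right; 30 < 41 → go left; 30 > 28 → go right; 30 < 37 → go left; 30 < 32 → go left. Place as left child of 32.
Insert 57: 57 > 14 → go right; 57 > 16 → go right; 57 > 41 → go right; 57 > 53 → go right; 57 > 56 → go right. Place as right child of 56.

Path to 32: 14 → 16 → 41 → 28 → 37 → 32, which is 5 edges.

5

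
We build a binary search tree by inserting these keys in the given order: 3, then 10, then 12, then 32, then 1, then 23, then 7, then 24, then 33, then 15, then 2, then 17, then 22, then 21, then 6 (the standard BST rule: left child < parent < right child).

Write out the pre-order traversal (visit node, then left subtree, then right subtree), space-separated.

3: root
10: right child of 3 (depth 1)
12: right child of 10 (depth 2)
32: right child of 12 (depth 3)
1: left child of 3 (depth 1)
23: left child of 32 (depth 4)
7: left child of 10 (depth 2)
24: right child of 23 (depth 5)
33: right child of 32 (depth 4)
15: left child of 23 (depth 5)
2: right child of 1 (depth 2)
17: right child of 15 (depth 6)
22: right child of 17 (depth 7)
21: left child of 22 (depth 8)
6: left child of 7 (depth 3)

3 1 2 10 7 6 12 32 23 15 17 22 21 24 33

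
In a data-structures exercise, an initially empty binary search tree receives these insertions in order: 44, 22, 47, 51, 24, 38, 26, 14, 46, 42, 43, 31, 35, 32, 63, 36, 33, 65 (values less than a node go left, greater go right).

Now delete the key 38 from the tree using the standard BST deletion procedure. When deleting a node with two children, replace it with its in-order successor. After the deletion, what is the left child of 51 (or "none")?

none

Insert 44: tree is empty, so 44 becomes the root.
Insert 22: 22 < 44 → go left. Place as left child of 44.
Insert 47: 47 > 44 → go right. Place as right child of 44.
Insert 51: 51 > 44 → go right; 51 > 47 → go right. Place as right child of 47.
Insert 24: 24 < 44 → go left; 24 > 22 → go right. Place as right child of 22.
Insert 38: 38 < 44 → go left; 38 > 22 → go right; 38 > 24 → go right. Place as right child of 24.
Insert 26: 26 < 44 → go left; 26 > 22 → go right; 26 > 24 → go right; 26 < 38 → go left. Place as left child of 38.
Insert 14: 14 < 44 → go left; 14 < 22 → go left. Place as left child of 22.
Insert 46: 46 > 44 → go right; 46 < 47 → go left. Place as left child of 47.
Insert 42: 42 < 44 → go left; 42 > 22 → go right; 42 > 24 → go right; 42 > 38 → go right. Place as right child of 38.
Insert 43: 43 < 44 → go left; 43 > 22 → go right; 43 > 24 → go right; 43 > 38 → go right; 43 > 42 → go right. Place as right child of 42.
Insert 31: 31 < 44 → go left; 31 > 22 → go right; 31 > 24 → go right; 31 < 38 → go left; 31 > 26 → go right. Place as right child of 26.
Insert 35: 35 < 44 → go left; 35 > 22 → go right; 35 > 24 → go right; 35 < 38 → go left; 35 > 26 → go right; 35 > 31 → go right. Place as right child of 31.
Insert 32: 32 < 44 → go left; 32 > 22 → go right; 32 > 24 → go right; 32 < 38 → go left; 32 > 26 → go right; 32 > 31 → go right; 32 < 35 → go left. Place as left child of 35.
Insert 63: 63 > 44 → go right; 63 > 47 → go right; 63 > 51 → go right. Place as right child of 51.
Insert 36: 36 < 44 → go left; 36 > 22 → go right; 36 > 24 → go right; 36 < 38 → go left; 36 > 26 → go right; 36 > 31 → go right; 36 > 35 → go right. Place as right child of 35.
Insert 33: 33 < 44 → go left; 33 > 22 → go right; 33 > 24 → go right; 33 < 38 → go left; 33 > 26 → go right; 33 > 31 → go right; 33 < 35 → go left; 33 > 32 → go right. Place as right child of 32.
Insert 65: 65 > 44 → go right; 65 > 47 → go right; 65 > 51 → go right; 65 > 63 → go right. Place as right child of 63.

Delete 38 (two children — replace with in-order successor).
After deletion, 51's left child: none.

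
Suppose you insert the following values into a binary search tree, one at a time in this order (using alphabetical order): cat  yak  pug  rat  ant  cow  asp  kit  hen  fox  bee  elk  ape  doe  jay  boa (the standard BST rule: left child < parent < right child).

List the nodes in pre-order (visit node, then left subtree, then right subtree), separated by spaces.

cat ant asp ape bee boa yak pug cow kit hen fox elk doe jay rat

cat: root
yak: right child of cat (depth 1)
pug: left child of yak (depth 2)
rat: right child of pug (depth 3)
ant: left child of cat (depth 1)
cow: left child of pug (depth 3)
asp: right child of ant (depth 2)
kit: right child of cow (depth 4)
hen: left child of kit (depth 5)
fox: left child of hen (depth 6)
bee: right child of asp (depth 3)
elk: left child of fox (depth 7)
ape: left child of asp (depth 3)
doe: left child of elk (depth 8)
jay: right child of hen (depth 6)
boa: right child of bee (depth 4)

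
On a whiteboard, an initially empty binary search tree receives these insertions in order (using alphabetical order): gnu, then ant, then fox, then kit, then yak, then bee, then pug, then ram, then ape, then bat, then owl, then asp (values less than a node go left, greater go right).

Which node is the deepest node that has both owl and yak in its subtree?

yak

gnu: root
ant: left child of gnu (depth 1)
fox: right child of ant (depth 2)
kit: right child of gnu (depth 1)
yak: right child of kit (depth 2)
bee: left child of fox (depth 3)
pug: left child of yak (depth 3)
ram: right child of pug (depth 4)
ape: left child of bee (depth 4)
bat: right child of ape (depth 5)
owl: left child of pug (depth 4)
asp: left child of bat (depth 6)

Path to owl: gnu → kit → yak → pug → owl
Path to yak: gnu → kit → yak
yak lies on both paths and is an ancestor of the other node.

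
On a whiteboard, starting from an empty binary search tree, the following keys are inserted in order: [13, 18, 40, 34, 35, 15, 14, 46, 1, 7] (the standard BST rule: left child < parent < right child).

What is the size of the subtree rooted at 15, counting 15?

2

Insert 13: tree is empty, so 13 becomes the root.
Insert 18: 18 > 13 → go right. Place as right child of 13.
Insert 40: 40 > 13 → go right; 40 > 18 → go right. Place as right child of 18.
Insert 34: 34 > 13 → go right; 34 > 18 → go right; 34 < 40 → go left. Place as left child of 40.
Insert 35: 35 > 13 → go right; 35 > 18 → go right; 35 < 40 → go left; 35 > 34 → go right. Place as right child of 34.
Insert 15: 15 > 13 → go right; 15 < 18 → go left. Place as left child of 18.
Insert 14: 14 > 13 → go right; 14 < 18 → go left; 14 < 15 → go left. Place as left child of 15.
Insert 46: 46 > 13 → go right; 46 > 18 → go right; 46 > 40 → go right. Place as right child of 40.
Insert 1: 1 < 13 → go left. Place as left child of 13.
Insert 7: 7 < 13 → go left; 7 > 1 → go right. Place as right child of 1.

Subtree rooted at 15 contains: 15, 14 — 2 nodes.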